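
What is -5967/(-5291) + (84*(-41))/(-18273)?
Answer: 3263005/2479037 ≈ 1.3162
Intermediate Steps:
-5967/(-5291) + (84*(-41))/(-18273) = -5967*(-1/5291) - 3444*(-1/18273) = 459/407 + 1148/6091 = 3263005/2479037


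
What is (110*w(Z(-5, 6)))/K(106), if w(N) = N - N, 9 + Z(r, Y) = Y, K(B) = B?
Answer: 0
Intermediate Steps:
Z(r, Y) = -9 + Y
w(N) = 0
(110*w(Z(-5, 6)))/K(106) = (110*0)/106 = 0*(1/106) = 0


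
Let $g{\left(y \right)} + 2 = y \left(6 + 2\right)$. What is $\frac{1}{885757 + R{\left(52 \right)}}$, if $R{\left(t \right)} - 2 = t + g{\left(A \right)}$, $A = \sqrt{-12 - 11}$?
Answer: $\frac{885809}{784657585953} - \frac{8 i \sqrt{23}}{784657585953} \approx 1.1289 \cdot 10^{-6} - 4.8896 \cdot 10^{-11} i$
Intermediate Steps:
$A = i \sqrt{23}$ ($A = \sqrt{-23} = i \sqrt{23} \approx 4.7958 i$)
$g{\left(y \right)} = -2 + 8 y$ ($g{\left(y \right)} = -2 + y \left(6 + 2\right) = -2 + y 8 = -2 + 8 y$)
$R{\left(t \right)} = t + 8 i \sqrt{23}$ ($R{\left(t \right)} = 2 - \left(2 - t - 8 i \sqrt{23}\right) = 2 + \left(-2 + t + 8 i \sqrt{23}\right) = t + 8 i \sqrt{23}$)
$\frac{1}{885757 + R{\left(52 \right)}} = \frac{1}{885757 + \left(52 + 8 i \sqrt{23}\right)} = \frac{1}{885809 + 8 i \sqrt{23}}$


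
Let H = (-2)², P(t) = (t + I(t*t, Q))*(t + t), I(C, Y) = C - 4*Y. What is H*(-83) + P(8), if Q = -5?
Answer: 1140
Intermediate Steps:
P(t) = 2*t*(20 + t + t²) (P(t) = (t + (t*t - 4*(-5)))*(t + t) = (t + (t² + 20))*(2*t) = (t + (20 + t²))*(2*t) = (20 + t + t²)*(2*t) = 2*t*(20 + t + t²))
H = 4
H*(-83) + P(8) = 4*(-83) + 2*8*(20 + 8 + 8²) = -332 + 2*8*(20 + 8 + 64) = -332 + 2*8*92 = -332 + 1472 = 1140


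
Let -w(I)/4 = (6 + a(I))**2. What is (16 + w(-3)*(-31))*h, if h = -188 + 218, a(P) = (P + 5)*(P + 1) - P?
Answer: 93480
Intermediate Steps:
a(P) = -P + (1 + P)*(5 + P) (a(P) = (5 + P)*(1 + P) - P = (1 + P)*(5 + P) - P = -P + (1 + P)*(5 + P))
w(I) = -4*(11 + I**2 + 5*I)**2 (w(I) = -4*(6 + (5 + I**2 + 5*I))**2 = -4*(11 + I**2 + 5*I)**2)
h = 30
(16 + w(-3)*(-31))*h = (16 - 4*(11 + (-3)**2 + 5*(-3))**2*(-31))*30 = (16 - 4*(11 + 9 - 15)**2*(-31))*30 = (16 - 4*5**2*(-31))*30 = (16 - 4*25*(-31))*30 = (16 - 100*(-31))*30 = (16 + 3100)*30 = 3116*30 = 93480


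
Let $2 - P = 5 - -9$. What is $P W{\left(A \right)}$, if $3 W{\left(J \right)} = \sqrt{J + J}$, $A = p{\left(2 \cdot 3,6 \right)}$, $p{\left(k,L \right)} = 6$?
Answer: $- 8 \sqrt{3} \approx -13.856$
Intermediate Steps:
$A = 6$
$P = -12$ ($P = 2 - \left(5 - -9\right) = 2 - \left(5 + 9\right) = 2 - 14 = -12$)
$W{\left(J \right)} = \frac{\sqrt{2} \sqrt{J}}{3}$ ($W{\left(J \right)} = \frac{\sqrt{J + J}}{3} = \frac{\sqrt{2 J}}{3} = \frac{\sqrt{2} \sqrt{J}}{3}$)
$P W{\left(A \right)} = - 12 \frac{\sqrt{2} \sqrt{6}}{3} = - 12 \frac{2 \sqrt{3}}{3} = - 8 \sqrt{3}$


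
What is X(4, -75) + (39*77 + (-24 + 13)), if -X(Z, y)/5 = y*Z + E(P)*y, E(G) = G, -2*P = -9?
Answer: 12359/2 ≈ 6179.5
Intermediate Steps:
P = 9/2 (P = -½*(-9) = 9/2 ≈ 4.5000)
X(Z, y) = -45*y/2 - 5*Z*y (X(Z, y) = -5*(y*Z + 9*y/2) = -5*(Z*y + 9*y/2) = -5*(9*y/2 + Z*y) = -45*y/2 - 5*Z*y)
X(4, -75) + (39*77 + (-24 + 13)) = -5/2*(-75)*(9 + 2*4) + (39*77 + (-24 + 13)) = -5/2*(-75)*(9 + 8) + (3003 - 11) = -5/2*(-75)*17 + 2992 = 6375/2 + 2992 = 12359/2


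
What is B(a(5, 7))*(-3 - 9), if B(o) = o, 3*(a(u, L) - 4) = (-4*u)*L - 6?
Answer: 536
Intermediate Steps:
a(u, L) = 2 - 4*L*u/3 (a(u, L) = 4 + ((-4*u)*L - 6)/3 = 4 + (-4*L*u - 6)/3 = 4 + (-6 - 4*L*u)/3 = 4 + (-2 - 4*L*u/3) = 2 - 4*L*u/3)
B(a(5, 7))*(-3 - 9) = (2 - 4/3*7*5)*(-3 - 9) = (2 - 140/3)*(-12) = -134/3*(-12) = 536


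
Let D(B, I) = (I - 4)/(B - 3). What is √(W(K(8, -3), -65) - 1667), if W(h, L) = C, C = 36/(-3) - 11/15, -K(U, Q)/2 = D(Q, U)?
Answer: 2*I*√94485/15 ≈ 40.985*I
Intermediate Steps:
D(B, I) = (-4 + I)/(-3 + B)
K(U, Q) = -2*(-4 + U)/(-3 + Q)
C = -191/15 (C = 36*(-⅓) - 11*1/15 = -12 - 11/15 = -191/15 ≈ -12.733)
W(h, L) = -191/15
√(W(K(8, -3), -65) - 1667) = √(-191/15 - 1667) = √(-25196/15) = 2*I*√94485/15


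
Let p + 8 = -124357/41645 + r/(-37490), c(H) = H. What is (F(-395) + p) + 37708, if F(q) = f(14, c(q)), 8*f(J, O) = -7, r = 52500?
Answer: 47081363173121/1249016840 ≈ 37695.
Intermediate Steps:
f(J, O) = -7/8 (f(J, O) = (⅛)*(-7) = -7/8)
F(q) = -7/8
p = -1933867483/156127105 (p = -8 + (-124357/41645 + 52500/(-37490)) = -8 + (-124357*1/41645 + 52500*(-1/37490)) = -8 + (-124357/41645 - 5250/3749) = -8 - 684850643/156127105 = -1933867483/156127105 ≈ -12.386)
(F(-395) + p) + 37708 = (-7/8 - 1933867483/156127105) + 37708 = -16563829599/1249016840 + 37708 = 47081363173121/1249016840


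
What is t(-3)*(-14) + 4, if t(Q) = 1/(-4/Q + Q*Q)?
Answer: 82/31 ≈ 2.6452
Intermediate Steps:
t(Q) = 1/(Q² - 4/Q) (t(Q) = 1/(-4/Q + Q²) = 1/(Q² - 4/Q))
t(-3)*(-14) + 4 = -3/(-4 + (-3)³)*(-14) + 4 = -3/(-4 - 27)*(-14) + 4 = -3/(-31)*(-14) + 4 = -3*(-1/31)*(-14) + 4 = (3/31)*(-14) + 4 = -42/31 + 4 = 82/31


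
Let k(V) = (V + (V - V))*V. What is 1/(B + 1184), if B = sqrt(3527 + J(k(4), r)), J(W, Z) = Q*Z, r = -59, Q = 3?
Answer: 592/699253 - 5*sqrt(134)/1398506 ≈ 0.00080523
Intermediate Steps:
k(V) = V**2 (k(V) = (V + 0)*V = V*V = V**2)
J(W, Z) = 3*Z
B = 5*sqrt(134) (B = sqrt(3527 + 3*(-59)) = sqrt(3527 - 177) = sqrt(3350) = 5*sqrt(134) ≈ 57.879)
1/(B + 1184) = 1/(5*sqrt(134) + 1184) = 1/(1184 + 5*sqrt(134))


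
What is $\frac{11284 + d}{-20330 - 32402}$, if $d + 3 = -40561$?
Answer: $\frac{7320}{13183} \approx 0.55526$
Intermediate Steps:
$d = -40564$ ($d = -3 - 40561 = -40564$)
$\frac{11284 + d}{-20330 - 32402} = \frac{11284 - 40564}{-20330 - 32402} = - \frac{29280}{-52732} = \left(-29280\right) \left(- \frac{1}{52732}\right) = \frac{7320}{13183}$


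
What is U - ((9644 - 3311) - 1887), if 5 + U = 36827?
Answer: 32376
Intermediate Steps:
U = 36822 (U = -5 + 36827 = 36822)
U - ((9644 - 3311) - 1887) = 36822 - ((9644 - 3311) - 1887) = 36822 - (6333 - 1887) = 36822 - 1*4446 = 36822 - 4446 = 32376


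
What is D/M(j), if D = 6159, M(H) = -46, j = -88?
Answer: -6159/46 ≈ -133.89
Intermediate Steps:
D/M(j) = 6159/(-46) = 6159*(-1/46) = -6159/46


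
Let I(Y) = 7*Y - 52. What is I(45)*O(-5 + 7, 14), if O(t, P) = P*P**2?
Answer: 721672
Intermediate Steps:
I(Y) = -52 + 7*Y
O(t, P) = P**3
I(45)*O(-5 + 7, 14) = (-52 + 7*45)*14**3 = (-52 + 315)*2744 = 263*2744 = 721672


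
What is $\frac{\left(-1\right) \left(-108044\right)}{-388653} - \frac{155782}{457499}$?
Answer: $- \frac{109975163602}{177808358847} \approx -0.6185$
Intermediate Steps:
$\frac{\left(-1\right) \left(-108044\right)}{-388653} - \frac{155782}{457499} = 108044 \left(- \frac{1}{388653}\right) - \frac{155782}{457499} = - \frac{108044}{388653} - \frac{155782}{457499} = - \frac{109975163602}{177808358847}$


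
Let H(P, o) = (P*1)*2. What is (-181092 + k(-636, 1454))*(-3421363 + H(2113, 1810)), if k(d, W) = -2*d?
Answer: 614469575340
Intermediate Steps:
k(d, W) = -2*d
H(P, o) = 2*P (H(P, o) = P*2 = 2*P)
(-181092 + k(-636, 1454))*(-3421363 + H(2113, 1810)) = (-181092 - 2*(-636))*(-3421363 + 2*2113) = (-181092 + 1272)*(-3421363 + 4226) = -179820*(-3417137) = 614469575340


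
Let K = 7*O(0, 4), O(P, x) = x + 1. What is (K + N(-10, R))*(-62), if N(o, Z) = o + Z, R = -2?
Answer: -1426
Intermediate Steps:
N(o, Z) = Z + o
O(P, x) = 1 + x
K = 35 (K = 7*(1 + 4) = 7*5 = 35)
(K + N(-10, R))*(-62) = (35 + (-2 - 10))*(-62) = (35 - 12)*(-62) = 23*(-62) = -1426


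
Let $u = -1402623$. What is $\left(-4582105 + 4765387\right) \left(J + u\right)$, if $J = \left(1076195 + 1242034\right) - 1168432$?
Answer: $-46338454932$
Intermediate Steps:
$J = 1149797$ ($J = 2318229 - 1168432 = 1149797$)
$\left(-4582105 + 4765387\right) \left(J + u\right) = \left(-4582105 + 4765387\right) \left(1149797 - 1402623\right) = 183282 \left(-252826\right) = -46338454932$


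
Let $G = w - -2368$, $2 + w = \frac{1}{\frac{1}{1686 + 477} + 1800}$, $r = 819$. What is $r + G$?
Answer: $\frac{12400484348}{3893401} \approx 3185.0$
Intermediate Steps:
$w = - \frac{7784639}{3893401}$ ($w = -2 + \frac{1}{\frac{1}{1686 + 477} + 1800} = -2 + \frac{1}{\frac{1}{2163} + 1800} = -2 + \frac{1}{\frac{3893401}{2163}} = -2 + \frac{2163}{3893401} = - \frac{7784639}{3893401} \approx -1.9994$)
$G = \frac{9211788929}{3893401}$ ($G = - \frac{7784639}{3893401} - -2368 = - \frac{7784639}{3893401} + 2368 = \frac{9211788929}{3893401} \approx 2366.0$)
$r + G = 819 + \frac{9211788929}{3893401} = \frac{12400484348}{3893401}$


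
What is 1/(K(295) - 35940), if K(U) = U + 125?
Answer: -1/35520 ≈ -2.8153e-5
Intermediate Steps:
K(U) = 125 + U
1/(K(295) - 35940) = 1/((125 + 295) - 35940) = 1/(420 - 35940) = 1/(-35520) = -1/35520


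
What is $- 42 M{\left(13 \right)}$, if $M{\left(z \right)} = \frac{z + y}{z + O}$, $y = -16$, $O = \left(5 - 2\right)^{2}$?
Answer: $\frac{63}{11} \approx 5.7273$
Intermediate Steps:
$O = 9$ ($O = 3^{2} = 9$)
$M{\left(z \right)} = \frac{-16 + z}{9 + z}$ ($M{\left(z \right)} = \frac{z - 16}{z + 9} = \frac{-16 + z}{9 + z}$)
$- 42 M{\left(13 \right)} = - 42 \frac{-16 + 13}{9 + 13} = - 42 \cdot \frac{1}{22} \left(-3\right) = \left(-42\right) \left(- \frac{3}{22}\right) = \frac{63}{11}$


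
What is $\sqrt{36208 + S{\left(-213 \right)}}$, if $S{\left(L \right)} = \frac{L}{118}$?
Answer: $\frac{\sqrt{504135058}}{118} \approx 190.28$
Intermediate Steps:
$S{\left(L \right)} = \frac{L}{118}$ ($S{\left(L \right)} = L \frac{1}{118} = \frac{L}{118}$)
$\sqrt{36208 + S{\left(-213 \right)}} = \sqrt{36208 + \frac{1}{118} \left(-213\right)} = \sqrt{36208 - \frac{213}{118}} = \sqrt{\frac{4272331}{118}} = \frac{\sqrt{504135058}}{118}$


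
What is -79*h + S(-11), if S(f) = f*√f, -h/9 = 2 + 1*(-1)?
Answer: 711 - 11*I*√11 ≈ 711.0 - 36.483*I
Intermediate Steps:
h = -9 (h = -9*(2 + 1*(-1)) = -9*(2 - 1) = -9*1 = -9)
S(f) = f^(3/2)
-79*h + S(-11) = -79*(-9) + (-11)^(3/2) = 711 - 11*I*√11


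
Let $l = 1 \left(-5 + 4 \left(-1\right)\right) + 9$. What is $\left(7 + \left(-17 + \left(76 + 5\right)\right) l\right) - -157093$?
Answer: $157100$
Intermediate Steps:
$l = 0$ ($l = 1 \left(-5 - 4\right) + 9 = 1 \left(-9\right) + 9 = -9 + 9 = 0$)
$\left(7 + \left(-17 + \left(76 + 5\right)\right) l\right) - -157093 = \left(7 + \left(-17 + \left(76 + 5\right)\right) 0\right) - -157093 = \left(7 + \left(-17 + 81\right) 0\right) + 157093 = \left(7 + 64 \cdot 0\right) + 157093 = \left(7 + 0\right) + 157093 = 7 + 157093 = 157100$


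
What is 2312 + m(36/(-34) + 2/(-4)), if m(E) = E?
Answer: 78555/34 ≈ 2310.4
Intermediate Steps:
2312 + m(36/(-34) + 2/(-4)) = 2312 + (36/(-34) + 2/(-4)) = 2312 + (36*(-1/34) + 2*(-¼)) = 2312 + (-18/17 - ½) = 2312 - 53/34 = 78555/34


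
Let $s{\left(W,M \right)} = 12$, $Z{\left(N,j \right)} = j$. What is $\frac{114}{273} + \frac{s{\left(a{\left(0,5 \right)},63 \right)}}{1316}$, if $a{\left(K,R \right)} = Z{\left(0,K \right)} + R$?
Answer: $\frac{1825}{4277} \approx 0.4267$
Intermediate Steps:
$a{\left(K,R \right)} = K + R$
$\frac{114}{273} + \frac{s{\left(a{\left(0,5 \right)},63 \right)}}{1316} = \frac{114}{273} + \frac{12}{1316} = 114 \cdot \frac{1}{273} + 12 \cdot \frac{1}{1316} = \frac{38}{91} + \frac{3}{329} = \frac{1825}{4277}$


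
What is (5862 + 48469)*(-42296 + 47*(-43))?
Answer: -2407786927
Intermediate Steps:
(5862 + 48469)*(-42296 + 47*(-43)) = 54331*(-42296 - 2021) = 54331*(-44317) = -2407786927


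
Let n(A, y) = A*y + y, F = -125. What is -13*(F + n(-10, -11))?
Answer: 338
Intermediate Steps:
n(A, y) = y + A*y
-13*(F + n(-10, -11)) = -13*(-125 - 11*(1 - 10)) = -13*(-125 - 11*(-9)) = -13*(-125 + 99) = -13*(-26) = 338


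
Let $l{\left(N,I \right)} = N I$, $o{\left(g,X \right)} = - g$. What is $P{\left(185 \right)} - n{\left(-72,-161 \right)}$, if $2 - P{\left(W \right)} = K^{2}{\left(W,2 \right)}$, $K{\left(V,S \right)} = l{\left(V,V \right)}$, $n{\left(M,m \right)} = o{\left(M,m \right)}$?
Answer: $-1171350695$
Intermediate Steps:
$l{\left(N,I \right)} = I N$
$n{\left(M,m \right)} = - M$
$K{\left(V,S \right)} = V^{2}$ ($K{\left(V,S \right)} = V V = V^{2}$)
$P{\left(W \right)} = 2 - W^{4}$ ($P{\left(W \right)} = 2 - \left(W^{2}\right)^{2} = 2 - W^{4}$)
$P{\left(185 \right)} - n{\left(-72,-161 \right)} = \left(2 - 185^{4}\right) - \left(-1\right) \left(-72\right) = \left(2 - 1171350625\right) - 72 = -1171350623 - 72 = -1171350695$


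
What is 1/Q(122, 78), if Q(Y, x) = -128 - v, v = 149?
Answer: -1/277 ≈ -0.0036101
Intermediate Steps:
Q(Y, x) = -277 (Q(Y, x) = -128 - 1*149 = -128 - 149 = -277)
1/Q(122, 78) = 1/(-277) = -1/277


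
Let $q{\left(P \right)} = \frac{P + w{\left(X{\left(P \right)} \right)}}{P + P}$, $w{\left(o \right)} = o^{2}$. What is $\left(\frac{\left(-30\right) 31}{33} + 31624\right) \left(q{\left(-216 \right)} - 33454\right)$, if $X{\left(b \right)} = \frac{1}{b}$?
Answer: $- \frac{10652030985173011}{10077696} \approx -1.057 \cdot 10^{9}$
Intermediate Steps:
$q{\left(P \right)} = \frac{P + \frac{1}{P^{2}}}{2 P}$ ($q{\left(P \right)} = \frac{P + \left(\frac{1}{P}\right)^{2}}{P + P} = \frac{P + \frac{1}{P^{2}}}{2 P}$)
$\left(\frac{\left(-30\right) 31}{33} + 31624\right) \left(q{\left(-216 \right)} - 33454\right) = \left(\frac{\left(-30\right) 31}{33} + 31624\right) \left(\frac{1 + \left(-216\right)^{3}}{2 \left(-10077696\right)} - 33454\right) = \left(\left(-930\right) \frac{1}{33} + 31624\right) \left(\frac{1}{2} \left(- \frac{1}{10077696}\right) \left(1 - 10077696\right) - 33454\right) = \left(- \frac{310}{11} + 31624\right) \left(\frac{1}{2} \left(- \frac{1}{10077696}\right) \left(-10077695\right) - 33454\right) = \frac{347554 \left(\frac{10077695}{20155392} - 33454\right)}{11} = \frac{347554}{11} \left(- \frac{674268406273}{20155392}\right) = - \frac{10652030985173011}{10077696}$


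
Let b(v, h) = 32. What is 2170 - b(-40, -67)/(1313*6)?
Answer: 8547614/3939 ≈ 2170.0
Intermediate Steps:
2170 - b(-40, -67)/(1313*6) = 2170 - 32/(1313*6) = 2170 - 32/7878 = 2170 - 1*16/3939 = 2170 - 16/3939 = 8547614/3939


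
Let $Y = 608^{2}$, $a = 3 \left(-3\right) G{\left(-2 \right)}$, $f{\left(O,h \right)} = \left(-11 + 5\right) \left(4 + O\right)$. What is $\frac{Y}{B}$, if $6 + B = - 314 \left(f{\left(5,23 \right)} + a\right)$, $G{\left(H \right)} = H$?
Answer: $\frac{184832}{5649} \approx 32.719$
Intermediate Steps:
$f{\left(O,h \right)} = -24 - 6 O$ ($f{\left(O,h \right)} = - 6 \left(4 + O\right) = -24 - 6 O$)
$a = 18$ ($a = 3 \left(-3\right) \left(-2\right) = \left(-9\right) \left(-2\right) = 18$)
$Y = 369664$
$B = 11298$ ($B = -6 - 314 \left(\left(-24 - 30\right) + 18\right) = -6 - 314 \left(-54 + 18\right) = -6 - -11304 = -6 + 11304 = 11298$)
$\frac{Y}{B} = \frac{369664}{11298} = 369664 \cdot \frac{1}{11298} = \frac{184832}{5649}$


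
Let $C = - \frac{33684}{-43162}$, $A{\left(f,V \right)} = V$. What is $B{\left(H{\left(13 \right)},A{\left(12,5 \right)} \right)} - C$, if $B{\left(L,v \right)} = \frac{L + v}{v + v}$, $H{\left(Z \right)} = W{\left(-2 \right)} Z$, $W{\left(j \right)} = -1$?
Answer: $- \frac{24362}{15415} \approx -1.5804$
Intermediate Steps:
$H{\left(Z \right)} = - Z$
$B{\left(L,v \right)} = \frac{L + v}{2 v}$
$C = \frac{2406}{3083}$ ($C = \left(-33684\right) \left(- \frac{1}{43162}\right) = \frac{2406}{3083} \approx 0.78041$)
$B{\left(H{\left(13 \right)},A{\left(12,5 \right)} \right)} - C = \frac{\left(-1\right) 13 + 5}{2 \cdot 5} - \frac{2406}{3083} = \frac{1}{2} \cdot \frac{1}{5} \left(-13 + 5\right) - \frac{2406}{3083} = \frac{1}{2} \cdot \frac{1}{5} \left(-8\right) - \frac{2406}{3083} = - \frac{4}{5} - \frac{2406}{3083} = - \frac{24362}{15415}$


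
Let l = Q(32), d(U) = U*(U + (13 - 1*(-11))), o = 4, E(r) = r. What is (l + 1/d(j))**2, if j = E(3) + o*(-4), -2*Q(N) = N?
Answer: 5239521/20449 ≈ 256.22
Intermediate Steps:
Q(N) = -N/2
j = -13 (j = 3 + 4*(-4) = 3 - 16 = -13)
d(U) = U*(24 + U) (d(U) = U*(U + (13 + 11)) = U*(U + 24) = U*(24 + U))
l = -16 (l = -1/2*32 = -16)
(l + 1/d(j))**2 = (-16 + 1/(-13*(24 - 13)))**2 = (-16 + 1/(-13*11))**2 = (-16 + 1/(-143))**2 = (-16 - 1/143)**2 = (-2289/143)**2 = 5239521/20449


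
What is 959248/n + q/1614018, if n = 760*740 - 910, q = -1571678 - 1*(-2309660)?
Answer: 23364441091/10788749605 ≈ 2.1656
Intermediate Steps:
q = 737982 (q = -1571678 + 2309660 = 737982)
n = 561490 (n = 562400 - 910 = 561490)
959248/n + q/1614018 = 959248/561490 + 737982/1614018 = 959248*(1/561490) + 737982*(1/1614018) = 479624/280745 + 17571/38429 = 23364441091/10788749605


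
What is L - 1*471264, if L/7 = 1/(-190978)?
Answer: -90001056199/190978 ≈ -4.7126e+5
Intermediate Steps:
L = -7/190978 (L = 7/(-190978) = 7*(-1/190978) = -7/190978 ≈ -3.6653e-5)
L - 1*471264 = -7/190978 - 1*471264 = -7/190978 - 471264 = -90001056199/190978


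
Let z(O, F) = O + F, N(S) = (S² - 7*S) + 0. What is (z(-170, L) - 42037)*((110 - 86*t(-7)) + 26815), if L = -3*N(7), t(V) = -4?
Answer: -1150942683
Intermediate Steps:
N(S) = S² - 7*S
L = 0 (L = -21*(-7 + 7) = -21*0 = -3*0 = 0)
z(O, F) = F + O
(z(-170, L) - 42037)*((110 - 86*t(-7)) + 26815) = ((0 - 170) - 42037)*((110 - 86*(-4)) + 26815) = (-170 - 42037)*((110 + 344) + 26815) = -42207*(454 + 26815) = -42207*27269 = -1150942683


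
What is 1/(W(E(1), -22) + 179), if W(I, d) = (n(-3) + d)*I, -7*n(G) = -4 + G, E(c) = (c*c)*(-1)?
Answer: 1/200 ≈ 0.0050000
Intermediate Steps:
E(c) = -c² (E(c) = c²*(-1) = -c²)
n(G) = 4/7 - G/7 (n(G) = -(-4 + G)/7 = 4/7 - G/7)
W(I, d) = I*(1 + d) (W(I, d) = ((4/7 - ⅐*(-3)) + d)*I = ((4/7 + 3/7) + d)*I = (1 + d)*I = I*(1 + d))
1/(W(E(1), -22) + 179) = 1/((-1*1²)*(1 - 22) + 179) = 1/(-1*1*(-21) + 179) = 1/(-1*(-21) + 179) = 1/(21 + 179) = 1/200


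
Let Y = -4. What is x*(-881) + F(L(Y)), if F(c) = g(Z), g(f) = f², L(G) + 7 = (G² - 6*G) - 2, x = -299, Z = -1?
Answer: 263420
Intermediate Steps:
L(G) = -9 + G² - 6*G (L(G) = -7 + ((G² - 6*G) - 2) = -7 + (-2 + G² - 6*G) = -9 + G² - 6*G)
F(c) = 1 (F(c) = (-1)² = 1)
x*(-881) + F(L(Y)) = -299*(-881) + 1 = 263419 + 1 = 263420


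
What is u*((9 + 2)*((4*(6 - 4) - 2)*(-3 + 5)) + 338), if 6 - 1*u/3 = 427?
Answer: -593610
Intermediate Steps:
u = -1263 (u = 18 - 3*427 = 18 - 1281 = -1263)
u*((9 + 2)*((4*(6 - 4) - 2)*(-3 + 5)) + 338) = -1263*((9 + 2)*((4*(6 - 4) - 2)*(-3 + 5)) + 338) = -1263*(11*((4*2 - 2)*2) + 338) = -1263*(11*((8 - 2)*2) + 338) = -1263*(11*(6*2) + 338) = -1263*(11*12 + 338) = -1263*(132 + 338) = -1263*470 = -593610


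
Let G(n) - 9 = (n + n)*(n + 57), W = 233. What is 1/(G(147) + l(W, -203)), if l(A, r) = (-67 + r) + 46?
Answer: 1/59761 ≈ 1.6733e-5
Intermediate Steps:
G(n) = 9 + 2*n*(57 + n) (G(n) = 9 + (n + n)*(n + 57) = 9 + (2*n)*(57 + n) = 9 + 2*n*(57 + n))
l(A, r) = -21 + r
1/(G(147) + l(W, -203)) = 1/((9 + 2*147**2 + 114*147) + (-21 - 203)) = 1/((9 + 2*21609 + 16758) - 224) = 1/((9 + 43218 + 16758) - 224) = 1/(59985 - 224) = 1/59761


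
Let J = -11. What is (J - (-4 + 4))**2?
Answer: 121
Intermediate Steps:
(J - (-4 + 4))**2 = (-11 - (-4 + 4))**2 = (-11 - 1*0)**2 = (-11 + 0)**2 = (-11)**2 = 121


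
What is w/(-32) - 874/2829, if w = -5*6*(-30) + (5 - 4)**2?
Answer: -112039/3936 ≈ -28.465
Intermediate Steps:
w = 901 (w = -30*(-30) + 1**2 = 900 + 1 = 901)
w/(-32) - 874/2829 = 901/(-32) - 874/2829 = 901*(-1/32) - 874*1/2829 = -901/32 - 38/123 = -112039/3936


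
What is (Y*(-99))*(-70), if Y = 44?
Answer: 304920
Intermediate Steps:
(Y*(-99))*(-70) = (44*(-99))*(-70) = -4356*(-70) = 304920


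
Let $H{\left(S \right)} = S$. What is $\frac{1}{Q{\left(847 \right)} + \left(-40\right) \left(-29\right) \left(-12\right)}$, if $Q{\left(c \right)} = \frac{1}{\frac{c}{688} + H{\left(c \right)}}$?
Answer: $- \frac{583583}{8123474672} \approx -7.1839 \cdot 10^{-5}$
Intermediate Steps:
$Q{\left(c \right)} = \frac{688}{689 c}$ ($Q{\left(c \right)} = \frac{1}{\frac{c}{688} + c} = \frac{1}{\frac{689}{688} c} = \frac{688}{689 c}$)
$\frac{1}{Q{\left(847 \right)} + \left(-40\right) \left(-29\right) \left(-12\right)} = \frac{1}{\frac{688}{689 \cdot 847} + \left(-40\right) \left(-29\right) \left(-12\right)} = \frac{1}{\frac{688}{689} \cdot \frac{1}{847} + 1160 \left(-12\right)} = \frac{1}{\frac{688}{583583} - 13920} = \frac{1}{- \frac{8123474672}{583583}} = - \frac{583583}{8123474672}$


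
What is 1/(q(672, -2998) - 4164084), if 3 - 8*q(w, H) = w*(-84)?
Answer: -8/33256221 ≈ -2.4056e-7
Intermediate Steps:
q(w, H) = 3/8 + 21*w/2 (q(w, H) = 3/8 - w*(-84)/8 = 3/8 - (-21)*w/2 = 3/8 + 21*w/2)
1/(q(672, -2998) - 4164084) = 1/((3/8 + (21/2)*672) - 4164084) = 1/((3/8 + 7056) - 4164084) = 1/(56451/8 - 4164084) = 1/(-33256221/8) = -8/33256221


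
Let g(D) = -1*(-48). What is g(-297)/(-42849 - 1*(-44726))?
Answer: 48/1877 ≈ 0.025573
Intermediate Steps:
g(D) = 48
g(-297)/(-42849 - 1*(-44726)) = 48/(-42849 - 1*(-44726)) = 48/(-42849 + 44726) = 48/1877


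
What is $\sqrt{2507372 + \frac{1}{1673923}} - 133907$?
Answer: $-133907 + \frac{\sqrt{7025702003067770511}}{1673923} \approx -1.3232 \cdot 10^{5}$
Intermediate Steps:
$\sqrt{2507372 + \frac{1}{1673923}} - 133907 = \sqrt{\frac{4197147660357}{1673923}} - 133907 = \frac{\sqrt{7025702003067770511}}{1673923} - 133907 = -133907 + \frac{\sqrt{7025702003067770511}}{1673923}$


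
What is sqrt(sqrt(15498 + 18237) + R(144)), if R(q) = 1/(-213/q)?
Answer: sqrt(-3408 + 5041*sqrt(33735))/71 ≈ 13.528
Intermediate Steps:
R(q) = -q/213
sqrt(sqrt(15498 + 18237) + R(144)) = sqrt(sqrt(15498 + 18237) - 1/213*144) = sqrt(sqrt(33735) - 48/71) = sqrt(-48/71 + sqrt(33735))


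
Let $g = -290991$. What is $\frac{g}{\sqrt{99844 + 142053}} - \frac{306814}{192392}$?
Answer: $- \frac{153407}{96196} - \frac{290991 \sqrt{241897}}{241897} \approx -593.24$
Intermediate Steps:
$\frac{g}{\sqrt{99844 + 142053}} - \frac{306814}{192392} = - \frac{290991}{\sqrt{99844 + 142053}} - \frac{306814}{192392} = - \frac{290991}{\sqrt{241897}} - \frac{153407}{96196} = - 290991 \frac{\sqrt{241897}}{241897} - \frac{153407}{96196} = - \frac{290991 \sqrt{241897}}{241897} - \frac{153407}{96196} = - \frac{153407}{96196} - \frac{290991 \sqrt{241897}}{241897}$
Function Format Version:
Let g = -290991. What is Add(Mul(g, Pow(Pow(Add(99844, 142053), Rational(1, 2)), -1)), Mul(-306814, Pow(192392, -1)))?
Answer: Add(Rational(-153407, 96196), Mul(Rational(-290991, 241897), Pow(241897, Rational(1, 2)))) ≈ -593.24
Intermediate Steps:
Add(Mul(g, Pow(Pow(Add(99844, 142053), Rational(1, 2)), -1)), Mul(-306814, Pow(192392, -1))) = Add(Mul(-290991, Pow(Pow(Add(99844, 142053), Rational(1, 2)), -1)), Mul(-306814, Pow(192392, -1))) = Add(Mul(-290991, Pow(Pow(241897, Rational(1, 2)), -1)), Mul(-306814, Rational(1, 192392))) = Add(Mul(-290991, Mul(Rational(1, 241897), Pow(241897, Rational(1, 2)))), Rational(-153407, 96196)) = Add(Mul(Rational(-290991, 241897), Pow(241897, Rational(1, 2))), Rational(-153407, 96196)) = Add(Rational(-153407, 96196), Mul(Rational(-290991, 241897), Pow(241897, Rational(1, 2))))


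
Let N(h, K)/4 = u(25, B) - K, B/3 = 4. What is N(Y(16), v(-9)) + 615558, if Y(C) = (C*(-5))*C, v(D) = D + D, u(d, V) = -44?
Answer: 615454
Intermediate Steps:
B = 12 (B = 3*4 = 12)
v(D) = 2*D
Y(C) = -5*C² (Y(C) = (-5*C)*C = -5*C²)
N(h, K) = -176 - 4*K (N(h, K) = 4*(-44 - K) = -176 - 4*K)
N(Y(16), v(-9)) + 615558 = (-176 - 8*(-9)) + 615558 = (-176 - 4*(-18)) + 615558 = (-176 + 72) + 615558 = -104 + 615558 = 615454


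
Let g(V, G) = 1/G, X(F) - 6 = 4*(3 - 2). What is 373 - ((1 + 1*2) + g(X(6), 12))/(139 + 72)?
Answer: 944399/2532 ≈ 372.99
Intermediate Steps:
X(F) = 10 (X(F) = 6 + 4*(3 - 2) = 6 + 4*1 = 6 + 4 = 10)
373 - ((1 + 1*2) + g(X(6), 12))/(139 + 72) = 373 - ((1 + 1*2) + 1/12)/(139 + 72) = 373 - ((1 + 2) + 1/12)/211 = 373 - (3 + 1/12)/211 = 373 - 37/(12*211) = 373 - 1*37/2532 = 373 - 37/2532 = 944399/2532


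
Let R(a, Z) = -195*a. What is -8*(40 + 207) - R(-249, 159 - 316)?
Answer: -50531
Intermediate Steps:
-8*(40 + 207) - R(-249, 159 - 316) = -8*(40 + 207) - (-195)*(-249) = -8*247 - 1*48555 = -1976 - 48555 = -50531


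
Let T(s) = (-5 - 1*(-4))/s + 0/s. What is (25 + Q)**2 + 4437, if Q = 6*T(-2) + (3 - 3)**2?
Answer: 5221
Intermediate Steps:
T(s) = -1/s (T(s) = (-5 + 4)/s + 0 = -1/s + 0 = -1/s)
Q = 3 (Q = 6*(-1/(-2)) + (3 - 3)**2 = 6*(-1*(-1/2)) + 0**2 = 6*(1/2) + 0 = 3 + 0 = 3)
(25 + Q)**2 + 4437 = (25 + 3)**2 + 4437 = 28**2 + 4437 = 784 + 4437 = 5221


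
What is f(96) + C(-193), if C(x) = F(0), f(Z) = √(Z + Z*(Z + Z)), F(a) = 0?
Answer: 4*√1158 ≈ 136.12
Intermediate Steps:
f(Z) = √(Z + 2*Z²) (f(Z) = √(Z + Z*(2*Z)) = √(Z + 2*Z²))
C(x) = 0
f(96) + C(-193) = √(96*(1 + 2*96)) + 0 = √(96*(1 + 192)) + 0 = √(96*193) + 0 = √18528 + 0 = 4*√1158 + 0 = 4*√1158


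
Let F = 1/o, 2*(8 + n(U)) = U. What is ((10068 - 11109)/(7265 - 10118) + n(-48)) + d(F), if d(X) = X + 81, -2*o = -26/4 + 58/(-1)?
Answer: 2019946/40893 ≈ 49.396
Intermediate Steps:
o = 129/4 (o = -(-26/4 + 58/(-1))/2 = -(-26*¼ + 58*(-1))/2 = -(-13/2 - 58)/2 = -½*(-129/2) = 129/4 ≈ 32.250)
n(U) = -8 + U/2
F = 4/129 (F = 1/(129/4) = 4/129 ≈ 0.031008)
d(X) = 81 + X
((10068 - 11109)/(7265 - 10118) + n(-48)) + d(F) = ((10068 - 11109)/(7265 - 10118) + (-8 + (½)*(-48))) + (81 + 4/129) = (-1041/(-2853) + (-8 - 24)) + 10453/129 = (-1041*(-1/2853) - 32) + 10453/129 = (347/951 - 32) + 10453/129 = -30085/951 + 10453/129 = 2019946/40893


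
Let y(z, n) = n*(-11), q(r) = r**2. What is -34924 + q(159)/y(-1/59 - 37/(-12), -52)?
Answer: -19951247/572 ≈ -34880.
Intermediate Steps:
y(z, n) = -11*n
-34924 + q(159)/y(-1/59 - 37/(-12), -52) = -34924 + 159**2/((-11*(-52))) = -34924 + 25281/572 = -19951247/572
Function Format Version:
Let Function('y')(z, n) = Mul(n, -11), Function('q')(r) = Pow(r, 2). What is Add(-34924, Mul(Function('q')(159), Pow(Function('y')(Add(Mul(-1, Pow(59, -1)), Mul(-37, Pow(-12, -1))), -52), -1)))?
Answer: Rational(-19951247, 572) ≈ -34880.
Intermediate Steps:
Function('y')(z, n) = Mul(-11, n)
Add(-34924, Mul(Function('q')(159), Pow(Function('y')(Add(Mul(-1, Pow(59, -1)), Mul(-37, Pow(-12, -1))), -52), -1))) = Add(-34924, Mul(Pow(159, 2), Pow(Mul(-11, -52), -1))) = Add(-34924, Mul(25281, Pow(572, -1))) = Add(-34924, Mul(25281, Rational(1, 572))) = Add(-34924, Rational(25281, 572)) = Rational(-19951247, 572)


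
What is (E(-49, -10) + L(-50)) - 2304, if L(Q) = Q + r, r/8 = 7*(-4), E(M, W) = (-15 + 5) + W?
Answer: -2598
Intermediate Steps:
E(M, W) = -10 + W
r = -224 (r = 8*(7*(-4)) = 8*(-28) = -224)
L(Q) = -224 + Q (L(Q) = Q - 224 = -224 + Q)
(E(-49, -10) + L(-50)) - 2304 = ((-10 - 10) + (-224 - 50)) - 2304 = (-20 - 274) - 2304 = -294 - 2304 = -2598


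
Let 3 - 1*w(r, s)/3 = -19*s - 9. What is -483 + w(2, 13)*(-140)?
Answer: -109263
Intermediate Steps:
w(r, s) = 36 + 57*s (w(r, s) = 9 - 3*(-19*s - 9) = 9 - 3*(-9 - 19*s) = 9 + (27 + 57*s) = 36 + 57*s)
-483 + w(2, 13)*(-140) = -483 + (36 + 57*13)*(-140) = -483 + (36 + 741)*(-140) = -483 + 777*(-140) = -483 - 108780 = -109263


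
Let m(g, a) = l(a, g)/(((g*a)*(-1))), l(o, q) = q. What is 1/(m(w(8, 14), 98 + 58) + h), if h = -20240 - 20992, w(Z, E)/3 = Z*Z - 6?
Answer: -156/6432193 ≈ -2.4253e-5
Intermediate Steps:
w(Z, E) = -18 + 3*Z² (w(Z, E) = 3*(Z*Z - 6) = 3*(Z² - 6) = 3*(-6 + Z²) = -18 + 3*Z²)
h = -41232
m(g, a) = -1/a (m(g, a) = g/(((g*a)*(-1))) = g/(((a*g)*(-1))) = g/((-a*g)) = g*(-1/(a*g)) = -1/a)
1/(m(w(8, 14), 98 + 58) + h) = 1/(-1/(98 + 58) - 41232) = 1/(-1/156 - 41232) = 1/(-6432193/156) = -156/6432193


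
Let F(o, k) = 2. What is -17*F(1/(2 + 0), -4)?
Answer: -34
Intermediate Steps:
-17*F(1/(2 + 0), -4) = -17*2 = -34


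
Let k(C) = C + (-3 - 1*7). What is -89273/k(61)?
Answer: -89273/51 ≈ -1750.5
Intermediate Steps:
k(C) = -10 + C (k(C) = C + (-3 - 7) = C - 10 = -10 + C)
-89273/k(61) = -89273/(-10 + 61) = -89273/51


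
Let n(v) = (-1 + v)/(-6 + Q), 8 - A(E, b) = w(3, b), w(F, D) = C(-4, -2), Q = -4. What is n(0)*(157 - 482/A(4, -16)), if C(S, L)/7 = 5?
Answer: 4721/270 ≈ 17.485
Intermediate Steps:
C(S, L) = 35 (C(S, L) = 7*5 = 35)
w(F, D) = 35
A(E, b) = -27 (A(E, b) = 8 - 1*35 = 8 - 35 = -27)
n(v) = ⅒ - v/10 (n(v) = (-1 + v)/(-6 - 4) = (-1 + v)/(-10) = (-1 + v)*(-⅒) = ⅒ - v/10)
n(0)*(157 - 482/A(4, -16)) = (⅒ - ⅒*0)*(157 - 482/(-27)) = (⅒ + 0)*(157 - 482*(-1/27)) = (157 + 482/27)/10 = (⅒)*(4721/27) = 4721/270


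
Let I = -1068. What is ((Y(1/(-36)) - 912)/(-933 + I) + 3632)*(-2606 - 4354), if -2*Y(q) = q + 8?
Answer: -5233354550/207 ≈ -2.5282e+7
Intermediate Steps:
Y(q) = -4 - q/2 (Y(q) = -(q + 8)/2 = -(8 + q)/2 = -4 - q/2)
((Y(1/(-36)) - 912)/(-933 + I) + 3632)*(-2606 - 4354) = (((-4 - 1/2/(-36)) - 912)/(-933 - 1068) + 3632)*(-2606 - 4354) = (((-4 - 1/2*(-1/36)) - 912)/(-2001) + 3632)*(-6960) = (((-4 + 1/72) - 912)*(-1/2001) + 3632)*(-6960) = ((-287/72 - 912)*(-1/2001) + 3632)*(-6960) = (-65951/72*(-1/2001) + 3632)*(-6960) = (65951/144072 + 3632)*(-6960) = (523335455/144072)*(-6960) = -5233354550/207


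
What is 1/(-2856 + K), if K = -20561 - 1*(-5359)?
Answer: -1/18058 ≈ -5.5377e-5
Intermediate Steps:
K = -15202 (K = -20561 + 5359 = -15202)
1/(-2856 + K) = 1/(-2856 - 15202) = 1/(-18058) = -1/18058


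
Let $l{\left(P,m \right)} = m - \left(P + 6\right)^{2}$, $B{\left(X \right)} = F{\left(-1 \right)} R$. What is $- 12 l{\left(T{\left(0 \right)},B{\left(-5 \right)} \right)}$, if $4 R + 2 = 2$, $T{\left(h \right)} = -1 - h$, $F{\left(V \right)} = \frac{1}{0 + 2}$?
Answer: $300$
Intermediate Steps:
$F{\left(V \right)} = \frac{1}{2}$
$R = 0$ ($R = - \frac{1}{2} + \frac{1}{4} \cdot 2 = - \frac{1}{2} + \frac{1}{2} = 0$)
$B{\left(X \right)} = 0$ ($B{\left(X \right)} = \frac{1}{2} \cdot 0 = 0$)
$l{\left(P,m \right)} = m - \left(6 + P\right)^{2}$
$- 12 l{\left(T{\left(0 \right)},B{\left(-5 \right)} \right)} = - 12 \left(0 - \left(6 - 1\right)^{2}\right) = - 12 \left(0 - 5^{2}\right) = - 12 \left(0 - 25\right) = \left(-12\right) \left(-25\right) = 300$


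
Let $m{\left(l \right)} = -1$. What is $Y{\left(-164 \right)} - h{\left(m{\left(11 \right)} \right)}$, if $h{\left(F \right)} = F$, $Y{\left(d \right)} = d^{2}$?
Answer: $26897$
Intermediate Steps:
$Y{\left(-164 \right)} - h{\left(m{\left(11 \right)} \right)} = \left(-164\right)^{2} - -1 = 26896 + 1 = 26897$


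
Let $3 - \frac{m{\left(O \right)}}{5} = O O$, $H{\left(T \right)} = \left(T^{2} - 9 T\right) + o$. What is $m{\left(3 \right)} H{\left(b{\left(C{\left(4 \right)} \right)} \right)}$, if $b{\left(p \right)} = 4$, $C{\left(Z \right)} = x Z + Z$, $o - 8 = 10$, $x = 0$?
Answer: $60$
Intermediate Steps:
$o = 18$ ($o = 8 + 10 = 18$)
$C{\left(Z \right)} = Z$ ($C{\left(Z \right)} = 0 Z + Z = 0 + Z = Z$)
$H{\left(T \right)} = 18 + T^{2} - 9 T$ ($H{\left(T \right)} = \left(T^{2} - 9 T\right) + 18 = 18 + T^{2} - 9 T$)
$m{\left(O \right)} = 15 - 5 O^{2}$ ($m{\left(O \right)} = 15 - 5 O O = 15 - 5 O^{2}$)
$m{\left(3 \right)} H{\left(b{\left(C{\left(4 \right)} \right)} \right)} = \left(15 - 5 \cdot 3^{2}\right) \left(18 + 4^{2} - 36\right) = \left(15 - 45\right) \left(18 + 16 - 36\right) = \left(15 - 45\right) \left(-2\right) = \left(-30\right) \left(-2\right) = 60$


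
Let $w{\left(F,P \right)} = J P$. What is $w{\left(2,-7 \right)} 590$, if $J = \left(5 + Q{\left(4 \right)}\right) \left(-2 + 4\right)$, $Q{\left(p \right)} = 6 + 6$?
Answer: $-140420$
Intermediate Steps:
$Q{\left(p \right)} = 12$
$J = 34$ ($J = \left(5 + 12\right) \left(-2 + 4\right) = 17 \cdot 2 = 34$)
$w{\left(F,P \right)} = 34 P$
$w{\left(2,-7 \right)} 590 = 34 \left(-7\right) 590 = \left(-238\right) 590 = -140420$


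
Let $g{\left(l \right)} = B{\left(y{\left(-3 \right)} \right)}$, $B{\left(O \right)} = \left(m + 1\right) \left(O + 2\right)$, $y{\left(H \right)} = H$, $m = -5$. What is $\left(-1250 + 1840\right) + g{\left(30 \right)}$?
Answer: $594$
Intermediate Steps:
$B{\left(O \right)} = -8 - 4 O$ ($B{\left(O \right)} = \left(-5 + 1\right) \left(O + 2\right) = - 4 \left(2 + O\right) = -8 - 4 O$)
$g{\left(l \right)} = 4$ ($g{\left(l \right)} = -8 - -12 = -8 + 12 = 4$)
$\left(-1250 + 1840\right) + g{\left(30 \right)} = \left(-1250 + 1840\right) + 4 = 590 + 4 = 594$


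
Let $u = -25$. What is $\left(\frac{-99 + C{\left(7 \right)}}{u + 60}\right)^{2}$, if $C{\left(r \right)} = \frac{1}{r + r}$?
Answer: $\frac{76729}{9604} \approx 7.9893$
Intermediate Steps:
$C{\left(r \right)} = \frac{1}{2 r}$
$\left(\frac{-99 + C{\left(7 \right)}}{u + 60}\right)^{2} = \left(\frac{-99 + \frac{1}{2 \cdot 7}}{-25 + 60}\right)^{2} = \left(\frac{-99 + \frac{1}{2} \cdot \frac{1}{7}}{35}\right)^{2} = \left(\left(-99 + \frac{1}{14}\right) \frac{1}{35}\right)^{2} = \left(\left(- \frac{1385}{14}\right) \frac{1}{35}\right)^{2} = \left(- \frac{277}{98}\right)^{2} = \frac{76729}{9604}$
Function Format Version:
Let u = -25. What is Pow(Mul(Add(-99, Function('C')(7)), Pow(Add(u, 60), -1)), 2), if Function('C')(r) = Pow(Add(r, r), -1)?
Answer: Rational(76729, 9604) ≈ 7.9893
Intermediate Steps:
Function('C')(r) = Mul(Rational(1, 2), Pow(r, -1)) (Function('C')(r) = Pow(Mul(2, r), -1) = Mul(Rational(1, 2), Pow(r, -1)))
Pow(Mul(Add(-99, Function('C')(7)), Pow(Add(u, 60), -1)), 2) = Pow(Mul(Add(-99, Mul(Rational(1, 2), Pow(7, -1))), Pow(Add(-25, 60), -1)), 2) = Pow(Mul(Add(-99, Mul(Rational(1, 2), Rational(1, 7))), Pow(35, -1)), 2) = Pow(Mul(Add(-99, Rational(1, 14)), Rational(1, 35)), 2) = Pow(Mul(Rational(-1385, 14), Rational(1, 35)), 2) = Pow(Rational(-277, 98), 2) = Rational(76729, 9604)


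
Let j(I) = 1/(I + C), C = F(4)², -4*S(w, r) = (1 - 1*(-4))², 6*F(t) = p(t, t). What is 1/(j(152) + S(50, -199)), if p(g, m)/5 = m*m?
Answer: -2968/18541 ≈ -0.16008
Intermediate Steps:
p(g, m) = 5*m² (p(g, m) = 5*(m*m) = 5*m²)
F(t) = 5*t²/6 (F(t) = (5*t²)/6 = 5*t²/6)
S(w, r) = -25/4 (S(w, r) = -(1 - 1*(-4))²/4 = -(1 + 4)²/4 = -¼*5² = -¼*25 = -25/4)
C = 1600/9 (C = ((⅚)*4²)² = ((⅚)*16)² = (40/3)² = 1600/9 ≈ 177.78)
j(I) = 1/(1600/9 + I) (j(I) = 1/(I + 1600/9) = 1/(1600/9 + I))
1/(j(152) + S(50, -199)) = 1/(9/(1600 + 9*152) - 25/4) = 1/(9/(1600 + 1368) - 25/4) = 1/(9/2968 - 25/4) = 1/(-18541/2968) = -2968/18541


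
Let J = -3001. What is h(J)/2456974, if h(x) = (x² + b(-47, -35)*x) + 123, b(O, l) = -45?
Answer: 9141169/2456974 ≈ 3.7205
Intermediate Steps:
h(x) = 123 + x² - 45*x (h(x) = (x² - 45*x) + 123 = 123 + x² - 45*x)
h(J)/2456974 = (123 + (-3001)² - 45*(-3001))/2456974 = (123 + 9006001 + 135045)*(1/2456974) = 9141169*(1/2456974) = 9141169/2456974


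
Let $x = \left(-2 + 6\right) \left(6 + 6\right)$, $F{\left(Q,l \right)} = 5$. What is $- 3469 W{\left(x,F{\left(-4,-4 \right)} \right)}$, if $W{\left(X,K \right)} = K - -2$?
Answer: $-24283$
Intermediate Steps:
$x = 48$ ($x = 4 \cdot 12 = 48$)
$W{\left(X,K \right)} = 2 + K$ ($W{\left(X,K \right)} = K + 2 = 2 + K$)
$- 3469 W{\left(x,F{\left(-4,-4 \right)} \right)} = - 3469 \left(2 + 5\right) = \left(-3469\right) 7 = -24283$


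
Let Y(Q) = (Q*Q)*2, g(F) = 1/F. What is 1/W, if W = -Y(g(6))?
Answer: -18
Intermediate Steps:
g(F) = 1/F
Y(Q) = 2*Q**2 (Y(Q) = Q**2*2 = 2*Q**2)
W = -1/18 (W = -2*(1/6)**2 = -2/36 = -1*1/18 = -1/18 ≈ -0.055556)
1/W = 1/(-1/18) = -18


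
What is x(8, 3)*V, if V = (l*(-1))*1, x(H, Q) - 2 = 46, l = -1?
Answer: 48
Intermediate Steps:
x(H, Q) = 48 (x(H, Q) = 2 + 46 = 48)
V = 1 (V = -1*(-1)*1 = 1*1 = 1)
x(8, 3)*V = 48*1 = 48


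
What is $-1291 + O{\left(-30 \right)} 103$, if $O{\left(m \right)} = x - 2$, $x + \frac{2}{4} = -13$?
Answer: $- \frac{5775}{2} \approx -2887.5$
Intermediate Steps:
$x = - \frac{27}{2}$ ($x = - \frac{1}{2} - 13 = - \frac{27}{2} \approx -13.5$)
$O{\left(m \right)} = - \frac{31}{2}$ ($O{\left(m \right)} = - \frac{27}{2} - 2 = - \frac{31}{2}$)
$-1291 + O{\left(-30 \right)} 103 = -1291 - \frac{3193}{2} = - \frac{5775}{2}$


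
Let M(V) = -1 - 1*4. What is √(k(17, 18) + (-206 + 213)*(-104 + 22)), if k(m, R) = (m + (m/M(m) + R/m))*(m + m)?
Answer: 3*I*√210/5 ≈ 8.6948*I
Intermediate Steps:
M(V) = -5 (M(V) = -1 - 4 = -5)
k(m, R) = 2*m*(4*m/5 + R/m) (k(m, R) = (m + (m/(-5) + R/m))*(m + m) = (m + (m*(-⅕) + R/m))*(2*m) = (m + (-m/5 + R/m))*(2*m) = (4*m/5 + R/m)*(2*m) = 2*m*(4*m/5 + R/m))
√(k(17, 18) + (-206 + 213)*(-104 + 22)) = √((2*18 + (8/5)*17²) + (-206 + 213)*(-104 + 22)) = √((36 + (8/5)*289) + 7*(-82)) = √((36 + 2312/5) - 574) = √(2492/5 - 574) = √(-378/5) = 3*I*√210/5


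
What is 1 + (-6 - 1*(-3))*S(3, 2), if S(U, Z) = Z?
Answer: -5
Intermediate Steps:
1 + (-6 - 1*(-3))*S(3, 2) = 1 + (-6 - 1*(-3))*2 = 1 + (-6 + 3)*2 = 1 - 3*2 = 1 - 6 = -5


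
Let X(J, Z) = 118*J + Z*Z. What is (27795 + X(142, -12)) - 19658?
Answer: 25037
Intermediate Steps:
X(J, Z) = Z² + 118*J (X(J, Z) = 118*J + Z² = Z² + 118*J)
(27795 + X(142, -12)) - 19658 = (27795 + ((-12)² + 118*142)) - 19658 = (27795 + (144 + 16756)) - 19658 = (27795 + 16900) - 19658 = 44695 - 19658 = 25037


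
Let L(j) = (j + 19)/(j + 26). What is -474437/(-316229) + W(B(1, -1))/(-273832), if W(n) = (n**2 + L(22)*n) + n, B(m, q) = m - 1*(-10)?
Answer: 6233823317809/4156493737344 ≈ 1.4998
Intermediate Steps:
B(m, q) = 10 + m (B(m, q) = m + 10 = 10 + m)
L(j) = (19 + j)/(26 + j)
W(n) = n**2 + 89*n/48 (W(n) = (n**2 + ((19 + 22)/(26 + 22))*n) + n = (n**2 + (41/48)*n) + n = (n**2 + ((1/48)*41)*n) + n = (n**2 + 41*n/48) + n = n**2 + 89*n/48)
-474437/(-316229) + W(B(1, -1))/(-273832) = -474437/(-316229) + ((10 + 1)*(89 + 48*(10 + 1))/48)/(-273832) = -474437*(-1/316229) + ((1/48)*11*(89 + 48*11))*(-1/273832) = 474437/316229 + ((1/48)*11*(89 + 528))*(-1/273832) = 474437/316229 + ((1/48)*11*617)*(-1/273832) = 474437/316229 + (6787/48)*(-1/273832) = 474437/316229 - 6787/13143936 = 6233823317809/4156493737344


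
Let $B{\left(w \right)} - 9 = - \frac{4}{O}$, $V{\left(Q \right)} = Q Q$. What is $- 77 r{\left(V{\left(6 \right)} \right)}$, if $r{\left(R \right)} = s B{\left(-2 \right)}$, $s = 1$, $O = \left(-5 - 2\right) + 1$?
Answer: $- \frac{2233}{3} \approx -744.33$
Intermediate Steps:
$V{\left(Q \right)} = Q^{2}$
$O = -6$ ($O = -7 + 1 = -6$)
$B{\left(w \right)} = \frac{29}{3}$ ($B{\left(w \right)} = 9 - \frac{4}{-6} = 9 - - \frac{2}{3} = 9 + \frac{2}{3} = \frac{29}{3}$)
$r{\left(R \right)} = \frac{29}{3}$ ($r{\left(R \right)} = 1 \cdot \frac{29}{3} = \frac{29}{3}$)
$- 77 r{\left(V{\left(6 \right)} \right)} = \left(-77\right) \frac{29}{3} = - \frac{2233}{3}$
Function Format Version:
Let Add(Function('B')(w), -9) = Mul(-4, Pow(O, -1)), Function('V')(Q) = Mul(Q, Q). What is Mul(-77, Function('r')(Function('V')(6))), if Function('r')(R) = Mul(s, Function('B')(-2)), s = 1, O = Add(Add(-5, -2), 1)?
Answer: Rational(-2233, 3) ≈ -744.33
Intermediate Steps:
Function('V')(Q) = Pow(Q, 2)
O = -6 (O = Add(-7, 1) = -6)
Function('B')(w) = Rational(29, 3) (Function('B')(w) = Add(9, Mul(-4, Pow(-6, -1))) = Add(9, Mul(-4, Rational(-1, 6))) = Add(9, Rational(2, 3)) = Rational(29, 3))
Function('r')(R) = Rational(29, 3) (Function('r')(R) = Mul(1, Rational(29, 3)) = Rational(29, 3))
Mul(-77, Function('r')(Function('V')(6))) = Mul(-77, Rational(29, 3)) = Rational(-2233, 3)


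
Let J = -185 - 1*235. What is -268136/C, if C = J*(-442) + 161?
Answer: -24376/16891 ≈ -1.4431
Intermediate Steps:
J = -420 (J = -185 - 235 = -420)
C = 185801 (C = -420*(-442) + 161 = 185640 + 161 = 185801)
-268136/C = -268136/185801 = -268136*1/185801 = -24376/16891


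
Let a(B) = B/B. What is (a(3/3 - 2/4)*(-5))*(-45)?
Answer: 225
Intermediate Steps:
a(B) = 1
(a(3/3 - 2/4)*(-5))*(-45) = (1*(-5))*(-45) = -5*(-45) = 225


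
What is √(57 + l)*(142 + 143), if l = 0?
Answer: 285*√57 ≈ 2151.7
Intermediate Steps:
√(57 + l)*(142 + 143) = √(57 + 0)*(142 + 143) = √57*285 = 285*√57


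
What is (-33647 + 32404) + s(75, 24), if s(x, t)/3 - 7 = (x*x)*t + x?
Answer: 404003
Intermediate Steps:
s(x, t) = 21 + 3*x + 3*t*x² (s(x, t) = 21 + 3*((x*x)*t + x) = 21 + 3*(x²*t + x) = 21 + 3*(t*x² + x) = 21 + 3*(x + t*x²) = 21 + (3*x + 3*t*x²) = 21 + 3*x + 3*t*x²)
(-33647 + 32404) + s(75, 24) = (-33647 + 32404) + (21 + 3*75 + 3*24*75²) = -1243 + (21 + 225 + 3*24*5625) = -1243 + (21 + 225 + 405000) = -1243 + 405246 = 404003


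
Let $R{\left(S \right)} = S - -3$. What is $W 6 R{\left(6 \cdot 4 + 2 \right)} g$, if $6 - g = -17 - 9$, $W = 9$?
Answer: $50112$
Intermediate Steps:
$R{\left(S \right)} = 3 + S$ ($R{\left(S \right)} = S + 3 = 3 + S$)
$g = 32$ ($g = 6 - \left(-17 - 9\right) = 6 - -26 = 6 + 26 = 32$)
$W 6 R{\left(6 \cdot 4 + 2 \right)} g = 9 \cdot 6 \left(3 + \left(6 \cdot 4 + 2\right)\right) 32 = 54 \left(3 + \left(24 + 2\right)\right) 32 = 54 \left(3 + 26\right) 32 = 54 \cdot 29 \cdot 32 = 1566 \cdot 32 = 50112$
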